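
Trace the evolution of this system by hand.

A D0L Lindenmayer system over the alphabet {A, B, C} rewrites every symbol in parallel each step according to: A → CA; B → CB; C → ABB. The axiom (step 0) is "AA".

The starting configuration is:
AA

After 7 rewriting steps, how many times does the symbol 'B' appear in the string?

288

[0] AA
[1] CACA
[2] ABBCAABBCA
[3] CACBCBABBCACACBCBABBCA
[4] ABBCAABBCBABBCBCACBCBABBCAABBCAABBCBABBCBCACBCBABBCA
[5] CACBCBABBCACACBCBABBCBCACBCBABBCBABBCAABBCBABBCBCACBCBABBCACACBCBABBCACACBCBABBCBCACBCBABBCBABBCAABBCBABBCBCACBCBABBCA
[6] ABBCAABBCBABBCBCACBCBABBCAABBCAABBCBABBCBCACBCBABBCBABBCAA…ACBCBABBCACACBCBABBCBCACBCBABBCBABBCAABBCBABBCBCACBCBABBCA  (len 274)
[7] CACBCBABBCACACBCBABBCBCACBCBABBCBABBCAABBCBABBCBCACBCBABBC…ACBCBABBCACACBCBABBCBCACBCBABBCBABBCAABBCBABBCBCACBCBABBCA  (len 628)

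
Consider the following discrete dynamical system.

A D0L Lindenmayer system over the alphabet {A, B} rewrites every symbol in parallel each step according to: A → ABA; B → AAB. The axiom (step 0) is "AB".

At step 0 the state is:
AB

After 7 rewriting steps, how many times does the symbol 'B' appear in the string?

1458

k=0  AB
k=1  ABAAAB
k=2  ABAAABABAABAABAAAB
k=3  ABAAABABAABAABAAABABAAABABAABAAABABAABAAABABAABAABAAAB
k=4  ABAAABABAABAABAAABABAAABABAABAAABABAABAAABABAABAABAAABABAA…BABAABAAABABAABAABAAABABAAABABAABAAABABAABAAABABAABAABAAAB  (len 162)
k=5  ABAAABABAABAABAAABABAAABABAABAAABABAABAAABABAABAABAAABABAA…BABAABAAABABAABAABAAABABAAABABAABAAABABAABAAABABAABAABAAAB  (len 486)
k=6  ABAAABABAABAABAAABABAAABABAABAAABABAABAAABABAABAABAAABABAA…BABAABAAABABAABAABAAABABAAABABAABAAABABAABAAABABAABAABAAAB  (len 1458)
k=7  ABAAABABAABAABAAABABAAABABAABAAABABAABAAABABAABAABAAABABAA…BABAABAAABABAABAABAAABABAAABABAABAAABABAABAAABABAABAABAAAB  (len 4374)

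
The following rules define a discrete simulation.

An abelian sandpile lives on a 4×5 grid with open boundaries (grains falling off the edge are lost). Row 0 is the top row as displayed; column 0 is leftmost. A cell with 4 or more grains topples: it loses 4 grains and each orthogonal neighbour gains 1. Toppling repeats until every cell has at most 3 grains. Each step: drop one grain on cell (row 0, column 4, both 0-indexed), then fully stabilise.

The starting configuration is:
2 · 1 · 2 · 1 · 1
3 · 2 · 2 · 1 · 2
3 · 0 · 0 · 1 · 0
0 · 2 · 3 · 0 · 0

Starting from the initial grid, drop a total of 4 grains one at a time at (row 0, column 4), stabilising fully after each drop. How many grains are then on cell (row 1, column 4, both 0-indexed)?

gen 0: 2 · 1 · 2 · 1 · 1
3 · 2 · 2 · 1 · 2
3 · 0 · 0 · 1 · 0
0 · 2 · 3 · 0 · 0
gen 1: 2 · 1 · 2 · 1 · 2
3 · 2 · 2 · 1 · 2
3 · 0 · 0 · 1 · 0
0 · 2 · 3 · 0 · 0
gen 2: 2 · 1 · 2 · 1 · 3
3 · 2 · 2 · 1 · 2
3 · 0 · 0 · 1 · 0
0 · 2 · 3 · 0 · 0
gen 3: 2 · 1 · 2 · 2 · 0
3 · 2 · 2 · 1 · 3
3 · 0 · 0 · 1 · 0
0 · 2 · 3 · 0 · 0
gen 4: 2 · 1 · 2 · 2 · 1
3 · 2 · 2 · 1 · 3
3 · 0 · 0 · 1 · 0
0 · 2 · 3 · 0 · 0

3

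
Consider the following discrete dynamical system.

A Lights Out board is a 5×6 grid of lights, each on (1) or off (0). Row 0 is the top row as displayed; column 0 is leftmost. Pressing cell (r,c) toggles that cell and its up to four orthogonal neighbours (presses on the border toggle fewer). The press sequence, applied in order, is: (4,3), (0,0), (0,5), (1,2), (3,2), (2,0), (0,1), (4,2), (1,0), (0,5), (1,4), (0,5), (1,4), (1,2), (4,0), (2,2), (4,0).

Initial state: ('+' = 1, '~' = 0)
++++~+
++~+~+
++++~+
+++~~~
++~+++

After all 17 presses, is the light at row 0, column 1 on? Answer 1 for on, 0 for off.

0) ++++~+
++~+~+
++++~+
+++~~~
++~+++
1) ++++~+
++~+~+
++++~+
++++~~
+++~~+
2) ~~++~+
~+~+~+
++++~+
++++~~
+++~~+
3) ~~+++~
~+~+~~
++++~+
++++~~
+++~~+
4) ~~~++~
~~+~~~
++~+~+
++++~~
+++~~+
5) ~~~++~
~~+~~~
++++~+
+~~~~~
++~~~+
6) ~~~++~
+~+~~~
~~++~+
~~~~~~
++~~~+
7) +++++~
+++~~~
~~++~+
~~~~~~
++~~~+
8) +++++~
+++~~~
~~++~+
~~+~~~
+~++~+
9) ~++++~
~~+~~~
+~++~+
~~+~~~
+~++~+
10) ~+++~+
~~+~~+
+~++~+
~~+~~~
+~++~+
11) ~+++++
~~+++~
+~++++
~~+~~~
+~++~+
12) ~+++~~
~~++++
+~++++
~~+~~~
+~++~+
13) ~++++~
~~+~~~
+~++~+
~~+~~~
+~++~+
14) ~+~++~
~+~+~~
+~~+~+
~~+~~~
+~++~+
15) ~+~++~
~+~+~~
+~~+~+
+~+~~~
~+++~+
16) ~+~++~
~+++~~
+++~~+
+~~~~~
~+++~+
17) ~+~++~
~+++~~
+++~~+
~~~~~~
+~++~+

1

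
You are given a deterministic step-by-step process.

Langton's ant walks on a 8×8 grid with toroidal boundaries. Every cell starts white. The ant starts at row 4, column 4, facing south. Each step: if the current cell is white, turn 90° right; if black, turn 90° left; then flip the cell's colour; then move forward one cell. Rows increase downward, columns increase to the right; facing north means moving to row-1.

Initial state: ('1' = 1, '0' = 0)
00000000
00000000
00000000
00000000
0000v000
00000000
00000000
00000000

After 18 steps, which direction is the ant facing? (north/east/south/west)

t=0: 00000000
00000000
00000000
00000000
0000v000
00000000
00000000
00000000
t=1: 00000000
00000000
00000000
00000000
000<1000
00000000
00000000
00000000
t=2: 00000000
00000000
00000000
000^0000
00011000
00000000
00000000
00000000
t=3: 00000000
00000000
00000000
0001>000
00011000
00000000
00000000
00000000
t=4: 00000000
00000000
00000000
00011000
0001v000
00000000
00000000
00000000
t=5: 00000000
00000000
00000000
00011000
00010>00
00000000
00000000
00000000
t=6: 00000000
00000000
00000000
00011000
00010100
00000v00
00000000
00000000
t=7: 00000000
00000000
00000000
00011000
00010100
0000<100
00000000
00000000
t=8: 00000000
00000000
00000000
00011000
0001^100
00001100
00000000
00000000
t=9: 00000000
00000000
00000000
00011000
00011>00
00001100
00000000
00000000
t=10: 00000000
00000000
00000000
00011^00
00011000
00001100
00000000
00000000
t=11: 00000000
00000000
00000000
000111>0
00011000
00001100
00000000
00000000
t=12: 00000000
00000000
00000000
00011110
000110v0
00001100
00000000
00000000
t=13: 00000000
00000000
00000000
00011110
00011<10
00001100
00000000
00000000
t=14: 00000000
00000000
00000000
00011^10
00011110
00001100
00000000
00000000
t=15: 00000000
00000000
00000000
0001<010
00011110
00001100
00000000
00000000
t=16: 00000000
00000000
00000000
00010010
0001v110
00001100
00000000
00000000
t=17: 00000000
00000000
00000000
00010010
00010>10
00001100
00000000
00000000
t=18: 00000000
00000000
00000000
00010^10
00010010
00001100
00000000
00000000

north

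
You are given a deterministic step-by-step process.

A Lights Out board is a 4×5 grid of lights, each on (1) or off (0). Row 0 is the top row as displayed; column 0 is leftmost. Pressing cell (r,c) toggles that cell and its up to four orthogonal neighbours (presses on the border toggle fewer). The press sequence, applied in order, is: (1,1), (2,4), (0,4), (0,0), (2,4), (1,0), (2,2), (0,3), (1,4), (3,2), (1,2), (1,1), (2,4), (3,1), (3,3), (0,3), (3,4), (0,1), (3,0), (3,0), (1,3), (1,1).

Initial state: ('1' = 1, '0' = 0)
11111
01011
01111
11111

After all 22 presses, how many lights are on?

10

t=0: 11111
01011
01111
11111
t=1: 10111
10111
00111
11111
t=2: 10111
10110
00100
11110
t=3: 10100
10111
00100
11110
t=4: 01100
00111
00100
11110
t=5: 01100
00110
00111
11111
t=6: 11100
11110
10111
11111
t=7: 11100
11010
11001
11011
t=8: 11011
11000
11001
11011
t=9: 11010
11011
11000
11011
t=10: 11010
11011
11100
10101
t=11: 11110
10101
11000
10101
t=12: 10110
01001
10000
10101
t=13: 10110
01000
10011
10100
t=14: 10110
01000
11011
01000
t=15: 10110
01000
11001
01111
t=16: 10001
01010
11001
01111
t=17: 10001
01010
11000
01100
t=18: 01101
00010
11000
01100
t=19: 01101
00010
01000
10100
t=20: 01101
00010
11000
01100
t=21: 01111
00101
11010
01100
t=22: 00111
11001
10010
01100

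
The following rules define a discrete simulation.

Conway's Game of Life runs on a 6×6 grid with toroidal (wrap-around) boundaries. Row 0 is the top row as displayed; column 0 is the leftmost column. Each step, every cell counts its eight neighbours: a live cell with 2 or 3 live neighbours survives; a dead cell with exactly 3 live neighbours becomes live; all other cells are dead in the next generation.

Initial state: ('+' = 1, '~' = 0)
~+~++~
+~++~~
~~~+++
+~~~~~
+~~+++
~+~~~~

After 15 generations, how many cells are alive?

14

gen 0: ~+~++~
+~++~~
~~~+++
+~~~~~
+~~+++
~+~~~~
gen 1: ++~++~
++~~~~
++++++
+~~~~~
++~~++
~+~~~~
gen 2: ~~~~~+
~~~~~~
~~+++~
~~~~~~
~+~~~+
~~~+~~
gen 3: ~~~~~~
~~~++~
~~~+~~
~~+++~
~~~~~~
+~~~+~
gen 4: ~~~+++
~~~++~
~~~~~~
~~+++~
~~~~++
~~~~~~
gen 5: ~~~+~+
~~~+~+
~~+~~~
~~~+++
~~~~++
~~~+~~
gen 6: ~~++~~
~~++~~
~~+~~+
~~~+~+
~~~~~+
~~~+~+
gen 7: ~~~~~~
~+~~+~
~~+~~~
+~~~~+
+~~~~+
~~++~~
gen 8: ~~++~~
~~~~~~
++~~~+
++~~~+
++~~++
~~~~~~
gen 9: ~~~~~~
+++~~~
~+~~~+
~~+~~~
~+~~+~
++++++
gen 10: ~~~~+~
+++~~~
~~~~~~
+++~~~
~~~~+~
++++++
gen 11: ~~~~+~
~+~~~~
~~~~~~
~+~~~~
~~~~+~
+++~~~
gen 12: +~+~~~
~~~~~~
~~~~~~
~~~~~~
+~+~~~
~+~+~+
gen 13: +++~~~
~~~~~~
~~~~~~
~~~~~~
+++~~~
~~~+~+
gen 14: +++~~~
~+~~~~
~~~~~~
~+~~~~
+++~~~
~~~+~+
gen 15: +++~~~
+++~~~
~~~~~~
+++~~~
+++~~~
~~~+~+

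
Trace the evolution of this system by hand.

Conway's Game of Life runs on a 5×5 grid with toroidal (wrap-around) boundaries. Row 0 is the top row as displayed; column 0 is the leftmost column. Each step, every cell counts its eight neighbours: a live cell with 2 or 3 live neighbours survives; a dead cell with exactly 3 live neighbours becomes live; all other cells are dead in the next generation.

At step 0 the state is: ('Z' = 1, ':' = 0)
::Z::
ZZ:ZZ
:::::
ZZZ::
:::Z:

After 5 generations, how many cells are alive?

[0] ::Z::
ZZ:ZZ
:::::
ZZZ::
:::Z:
[1] ZZZ::
ZZZZZ
:::Z:
:ZZ::
:::Z:
[2] :::::
:::::
:::::
::ZZ:
Z::Z:
[3] :::::
:::::
:::::
::ZZZ
::ZZZ
[4] :::Z:
:::::
:::Z:
::Z:Z
::Z:Z
[5] :::Z:
:::::
:::Z:
::Z:Z
::Z:Z

6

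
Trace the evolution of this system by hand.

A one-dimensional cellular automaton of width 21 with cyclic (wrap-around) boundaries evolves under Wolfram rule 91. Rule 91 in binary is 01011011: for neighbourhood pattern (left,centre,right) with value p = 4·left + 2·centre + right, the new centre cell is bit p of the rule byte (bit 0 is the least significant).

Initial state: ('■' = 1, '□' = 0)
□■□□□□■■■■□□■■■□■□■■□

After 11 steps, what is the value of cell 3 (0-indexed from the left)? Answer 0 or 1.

step 0: □■□□□□■■■■□□■■■□■□■■□
step 1: ■□■■■■■□□■■■■□■□□□■■■
step 2: ■□■□□□■■■■□□■□□■■■■□□
step 3: □□□■■■■□□■■■□■■■□□■■■
step 4: ■■■■□□■■■■□■□■□■■■■□■
step 5: □□□■■■■□□■□□□□□■□□■□■
step 6: ■■■■□□■■■□■■■■■□■■□□□
step 7: ■□□■■■■□■□■□□□■□■■■■■
step 8: ■■■■□□■□□□□■■■□□■□□□□
step 9: ■□□■■■□■■■■■□■■■□■■■■
step 10: ■■■■□■□■□□□■□■□■□■□□□
step 11: ■□□■□□□□■■■□□□□□□□■■■

1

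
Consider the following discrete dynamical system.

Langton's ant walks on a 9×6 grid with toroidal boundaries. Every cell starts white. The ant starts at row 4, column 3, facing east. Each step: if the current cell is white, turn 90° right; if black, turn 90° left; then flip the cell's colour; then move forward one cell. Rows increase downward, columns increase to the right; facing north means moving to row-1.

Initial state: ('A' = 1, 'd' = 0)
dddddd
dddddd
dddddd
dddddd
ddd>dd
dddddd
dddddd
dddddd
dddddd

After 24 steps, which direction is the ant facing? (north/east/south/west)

[0] dddddd
dddddd
dddddd
dddddd
ddd>dd
dddddd
dddddd
dddddd
dddddd
[1] dddddd
dddddd
dddddd
dddddd
dddAdd
dddvdd
dddddd
dddddd
dddddd
[2] dddddd
dddddd
dddddd
dddddd
dddAdd
dd<Add
dddddd
dddddd
dddddd
[3] dddddd
dddddd
dddddd
dddddd
dd^Add
ddAAdd
dddddd
dddddd
dddddd
[4] dddddd
dddddd
dddddd
dddddd
ddA>dd
ddAAdd
dddddd
dddddd
dddddd
[5] dddddd
dddddd
dddddd
ddd^dd
ddAddd
ddAAdd
dddddd
dddddd
dddddd
[6] dddddd
dddddd
dddddd
dddA>d
ddAddd
ddAAdd
dddddd
dddddd
dddddd
[7] dddddd
dddddd
dddddd
dddAAd
ddAdvd
ddAAdd
dddddd
dddddd
dddddd
[8] dddddd
dddddd
dddddd
dddAAd
ddA<Ad
ddAAdd
dddddd
dddddd
dddddd
[9] dddddd
dddddd
dddddd
ddd^Ad
ddAAAd
ddAAdd
dddddd
dddddd
dddddd
[10] dddddd
dddddd
dddddd
dd<dAd
ddAAAd
ddAAdd
dddddd
dddddd
dddddd
[11] dddddd
dddddd
dd^ddd
ddAdAd
ddAAAd
ddAAdd
dddddd
dddddd
dddddd
[12] dddddd
dddddd
ddA>dd
ddAdAd
ddAAAd
ddAAdd
dddddd
dddddd
dddddd
[13] dddddd
dddddd
ddAAdd
ddAvAd
ddAAAd
ddAAdd
dddddd
dddddd
dddddd
[14] dddddd
dddddd
ddAAdd
dd<AAd
ddAAAd
ddAAdd
dddddd
dddddd
dddddd
[15] dddddd
dddddd
ddAAdd
dddAAd
ddvAAd
ddAAdd
dddddd
dddddd
dddddd
[16] dddddd
dddddd
ddAAdd
dddAAd
ddd>Ad
ddAAdd
dddddd
dddddd
dddddd
[17] dddddd
dddddd
ddAAdd
ddd^Ad
ddddAd
ddAAdd
dddddd
dddddd
dddddd
[18] dddddd
dddddd
ddAAdd
dd<dAd
ddddAd
ddAAdd
dddddd
dddddd
dddddd
[19] dddddd
dddddd
dd^Add
ddAdAd
ddddAd
ddAAdd
dddddd
dddddd
dddddd
[20] dddddd
dddddd
d<dAdd
ddAdAd
ddddAd
ddAAdd
dddddd
dddddd
dddddd
[21] dddddd
d^dddd
dAdAdd
ddAdAd
ddddAd
ddAAdd
dddddd
dddddd
dddddd
[22] dddddd
dA>ddd
dAdAdd
ddAdAd
ddddAd
ddAAdd
dddddd
dddddd
dddddd
[23] dddddd
dAAddd
dAvAdd
ddAdAd
ddddAd
ddAAdd
dddddd
dddddd
dddddd
[24] dddddd
dAAddd
d<AAdd
ddAdAd
ddddAd
ddAAdd
dddddd
dddddd
dddddd

west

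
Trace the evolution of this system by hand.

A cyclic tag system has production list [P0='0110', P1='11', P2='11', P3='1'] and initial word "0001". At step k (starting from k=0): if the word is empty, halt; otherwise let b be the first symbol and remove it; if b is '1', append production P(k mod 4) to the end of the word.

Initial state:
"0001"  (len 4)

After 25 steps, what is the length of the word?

[0] "0001"  (len 4)
[1] "001"  (len 3)
[2] "01"  (len 2)
[3] "1"  (len 1)
[4] "1"  (len 1)
[5] "0110"  (len 4)
[6] "110"  (len 3)
[7] "1011"  (len 4)
[8] "0111"  (len 4)
[9] "111"  (len 3)
[10] "1111"  (len 4)
[11] "11111"  (len 5)
[12] "11111"  (len 5)
[13] "11110110"  (len 8)
[14] "111011011"  (len 9)
[15] "1101101111"  (len 10)
[16] "1011011111"  (len 10)
[17] "0110111110110"  (len 13)
[18] "110111110110"  (len 12)
[19] "1011111011011"  (len 13)
[20] "0111110110111"  (len 13)
[21] "111110110111"  (len 12)
[22] "1111011011111"  (len 13)
[23] "11101101111111"  (len 14)
[24] "11011011111111"  (len 14)
[25] "10110111111110110"  (len 17)

17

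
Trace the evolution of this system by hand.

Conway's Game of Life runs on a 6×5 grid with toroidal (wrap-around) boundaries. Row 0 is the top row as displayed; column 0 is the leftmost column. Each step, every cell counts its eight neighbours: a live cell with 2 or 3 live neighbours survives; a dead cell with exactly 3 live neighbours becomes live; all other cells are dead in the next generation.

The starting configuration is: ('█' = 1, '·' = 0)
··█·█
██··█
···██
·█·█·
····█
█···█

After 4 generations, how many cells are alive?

4

t=0: ··█·█
██··█
···██
·█·█·
····█
█···█
t=1: ·····
·██··
·█·█·
█·██·
···██
█···█
t=2: ██···
·██··
█··██
██···
·██··
█··██
t=3: ···█·
··██·
···██
···█·
··██·
···██
t=4: ·····
··█··
····█
·····
··█··
····█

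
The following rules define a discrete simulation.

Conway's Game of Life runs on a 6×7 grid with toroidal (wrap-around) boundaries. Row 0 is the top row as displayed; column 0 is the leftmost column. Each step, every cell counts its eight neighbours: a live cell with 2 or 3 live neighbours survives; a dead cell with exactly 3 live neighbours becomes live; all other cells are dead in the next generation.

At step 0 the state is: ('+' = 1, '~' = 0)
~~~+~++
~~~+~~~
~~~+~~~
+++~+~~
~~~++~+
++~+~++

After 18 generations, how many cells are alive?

k=0  ~~~+~++
~~~+~~~
~~~+~~~
+++~+~~
~~~++~+
++~+~++
k=1  ~~~+~+~
~~++~~~
~+~++~~
+++~++~
~~~~~~~
~~~+~~~
k=2  ~~~+~~~
~~~~~~~
+~~~~+~
+++~++~
~++++~~
~~~~+~~
k=3  ~~~~~~~
~~~~~~~
+~~~++~
+~~~~+~
+~~~~~~
~~~~+~~
k=4  ~~~~~~~
~~~~~~~
~~~~++~
++~~++~
~~~~~~+
~~~~~~~
k=5  ~~~~~~~
~~~~~~~
~~~~+++
+~~~+~~
+~~~~++
~~~~~~~
k=6  ~~~~~~~
~~~~~+~
~~~~+++
+~~~+~~
+~~~~++
~~~~~~+
k=7  ~~~~~~~
~~~~+++
~~~~+~+
+~~~+~~
+~~~~+~
+~~~~++
k=8  +~~~+~~
~~~~+~+
+~~++~+
+~~~+~~
++~~++~
+~~~~+~
k=9  +~~~+~~
~~~~+~+
+~~++~+
~~~~~~~
++~~++~
+~~~~+~
k=10  +~~~+~~
~~~~+~+
+~~++~+
~+~+~~~
++~~++~
+~~~~+~
k=11  +~~~+~~
~~~~+~+
+~+++~+
~+~+~~~
+++~++~
+~~~~+~
k=12  +~~~+~~
~+~~+~+
+++~+~+
~~~~~~~
+~++++~
+~~+~+~
k=13  ++~++~~
~~+~+~+
~+++~~+
~~~~~~~
~+++~+~
+~+~~+~
k=14  +~~~+~~
~~~~+~+
++++~+~
+~~~+~~
~++++~+
+~~~~+~
k=15  +~~~+~~
~~+~+~+
++++~+~
~~~~~~~
~++++~+
+~+~~+~
k=16  +~~~+~~
~~+~+~+
+++++++
~~~~~++
+++++++
+~+~~+~
k=17  +~~~+~~
~~+~~~~
~++~~~~
~~~~~~~
~~++~~~
~~+~~~~
k=18  ~+~+~~~
~~++~~~
~++~~~~
~+~+~~~
~~++~~~
~++~~~~

12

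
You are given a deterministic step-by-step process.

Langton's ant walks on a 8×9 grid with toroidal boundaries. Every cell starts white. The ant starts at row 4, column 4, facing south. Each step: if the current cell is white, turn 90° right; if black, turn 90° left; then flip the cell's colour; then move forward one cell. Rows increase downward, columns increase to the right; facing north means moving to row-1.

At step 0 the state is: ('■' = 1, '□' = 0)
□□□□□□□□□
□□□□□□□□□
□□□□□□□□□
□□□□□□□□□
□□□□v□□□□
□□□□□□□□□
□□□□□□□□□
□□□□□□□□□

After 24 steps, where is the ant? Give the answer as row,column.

step 0: □□□□□□□□□
□□□□□□□□□
□□□□□□□□□
□□□□□□□□□
□□□□v□□□□
□□□□□□□□□
□□□□□□□□□
□□□□□□□□□
step 1: □□□□□□□□□
□□□□□□□□□
□□□□□□□□□
□□□□□□□□□
□□□<■□□□□
□□□□□□□□□
□□□□□□□□□
□□□□□□□□□
step 2: □□□□□□□□□
□□□□□□□□□
□□□□□□□□□
□□□^□□□□□
□□□■■□□□□
□□□□□□□□□
□□□□□□□□□
□□□□□□□□□
step 3: □□□□□□□□□
□□□□□□□□□
□□□□□□□□□
□□□■>□□□□
□□□■■□□□□
□□□□□□□□□
□□□□□□□□□
□□□□□□□□□
step 4: □□□□□□□□□
□□□□□□□□□
□□□□□□□□□
□□□■■□□□□
□□□■v□□□□
□□□□□□□□□
□□□□□□□□□
□□□□□□□□□
step 5: □□□□□□□□□
□□□□□□□□□
□□□□□□□□□
□□□■■□□□□
□□□■□>□□□
□□□□□□□□□
□□□□□□□□□
□□□□□□□□□
step 6: □□□□□□□□□
□□□□□□□□□
□□□□□□□□□
□□□■■□□□□
□□□■□■□□□
□□□□□v□□□
□□□□□□□□□
□□□□□□□□□
step 7: □□□□□□□□□
□□□□□□□□□
□□□□□□□□□
□□□■■□□□□
□□□■□■□□□
□□□□<■□□□
□□□□□□□□□
□□□□□□□□□
step 8: □□□□□□□□□
□□□□□□□□□
□□□□□□□□□
□□□■■□□□□
□□□■^■□□□
□□□□■■□□□
□□□□□□□□□
□□□□□□□□□
step 9: □□□□□□□□□
□□□□□□□□□
□□□□□□□□□
□□□■■□□□□
□□□■■>□□□
□□□□■■□□□
□□□□□□□□□
□□□□□□□□□
step 10: □□□□□□□□□
□□□□□□□□□
□□□□□□□□□
□□□■■^□□□
□□□■■□□□□
□□□□■■□□□
□□□□□□□□□
□□□□□□□□□
step 11: □□□□□□□□□
□□□□□□□□□
□□□□□□□□□
□□□■■■>□□
□□□■■□□□□
□□□□■■□□□
□□□□□□□□□
□□□□□□□□□
step 12: □□□□□□□□□
□□□□□□□□□
□□□□□□□□□
□□□■■■■□□
□□□■■□v□□
□□□□■■□□□
□□□□□□□□□
□□□□□□□□□
step 13: □□□□□□□□□
□□□□□□□□□
□□□□□□□□□
□□□■■■■□□
□□□■■<■□□
□□□□■■□□□
□□□□□□□□□
□□□□□□□□□
step 14: □□□□□□□□□
□□□□□□□□□
□□□□□□□□□
□□□■■^■□□
□□□■■■■□□
□□□□■■□□□
□□□□□□□□□
□□□□□□□□□
step 15: □□□□□□□□□
□□□□□□□□□
□□□□□□□□□
□□□■<□■□□
□□□■■■■□□
□□□□■■□□□
□□□□□□□□□
□□□□□□□□□
step 16: □□□□□□□□□
□□□□□□□□□
□□□□□□□□□
□□□■□□■□□
□□□■v■■□□
□□□□■■□□□
□□□□□□□□□
□□□□□□□□□
step 17: □□□□□□□□□
□□□□□□□□□
□□□□□□□□□
□□□■□□■□□
□□□■□>■□□
□□□□■■□□□
□□□□□□□□□
□□□□□□□□□
step 18: □□□□□□□□□
□□□□□□□□□
□□□□□□□□□
□□□■□^■□□
□□□■□□■□□
□□□□■■□□□
□□□□□□□□□
□□□□□□□□□
step 19: □□□□□□□□□
□□□□□□□□□
□□□□□□□□□
□□□■□■>□□
□□□■□□■□□
□□□□■■□□□
□□□□□□□□□
□□□□□□□□□
step 20: □□□□□□□□□
□□□□□□□□□
□□□□□□^□□
□□□■□■□□□
□□□■□□■□□
□□□□■■□□□
□□□□□□□□□
□□□□□□□□□
step 21: □□□□□□□□□
□□□□□□□□□
□□□□□□■>□
□□□■□■□□□
□□□■□□■□□
□□□□■■□□□
□□□□□□□□□
□□□□□□□□□
step 22: □□□□□□□□□
□□□□□□□□□
□□□□□□■■□
□□□■□■□v□
□□□■□□■□□
□□□□■■□□□
□□□□□□□□□
□□□□□□□□□
step 23: □□□□□□□□□
□□□□□□□□□
□□□□□□■■□
□□□■□■<■□
□□□■□□■□□
□□□□■■□□□
□□□□□□□□□
□□□□□□□□□
step 24: □□□□□□□□□
□□□□□□□□□
□□□□□□^■□
□□□■□■■■□
□□□■□□■□□
□□□□■■□□□
□□□□□□□□□
□□□□□□□□□

2,6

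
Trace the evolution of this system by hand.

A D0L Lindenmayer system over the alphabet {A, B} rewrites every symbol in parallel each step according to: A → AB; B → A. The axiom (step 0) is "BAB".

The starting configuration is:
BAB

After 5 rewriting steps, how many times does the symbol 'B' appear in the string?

k=0  BAB
k=1  AABA
k=2  ABABAAB
k=3  ABAABAABABA
k=4  ABAABABAABABAABAAB
k=5  ABAABABAABAABABAABAABABAABABA

11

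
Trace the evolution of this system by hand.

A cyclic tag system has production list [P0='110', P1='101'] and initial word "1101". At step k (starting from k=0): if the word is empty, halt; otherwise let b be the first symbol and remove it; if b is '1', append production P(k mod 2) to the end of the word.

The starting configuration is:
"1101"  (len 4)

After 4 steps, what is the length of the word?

step 0: "1101"  (len 4)
step 1: "101110"  (len 6)
step 2: "01110101"  (len 8)
step 3: "1110101"  (len 7)
step 4: "110101101"  (len 9)

9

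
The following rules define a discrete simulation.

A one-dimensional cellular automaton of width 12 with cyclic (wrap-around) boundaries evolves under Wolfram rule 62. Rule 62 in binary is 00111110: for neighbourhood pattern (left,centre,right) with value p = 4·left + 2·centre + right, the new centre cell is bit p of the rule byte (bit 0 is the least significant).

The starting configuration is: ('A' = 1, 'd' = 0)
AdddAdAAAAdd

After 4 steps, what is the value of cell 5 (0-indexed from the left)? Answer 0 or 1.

t=0: AdddAdAAAAdd
t=1: AAdAAAAdddAA
t=2: ddAAdddAdAAd
t=3: dAAdAdAAAAdA
t=4: AAdAAAAdddAA

1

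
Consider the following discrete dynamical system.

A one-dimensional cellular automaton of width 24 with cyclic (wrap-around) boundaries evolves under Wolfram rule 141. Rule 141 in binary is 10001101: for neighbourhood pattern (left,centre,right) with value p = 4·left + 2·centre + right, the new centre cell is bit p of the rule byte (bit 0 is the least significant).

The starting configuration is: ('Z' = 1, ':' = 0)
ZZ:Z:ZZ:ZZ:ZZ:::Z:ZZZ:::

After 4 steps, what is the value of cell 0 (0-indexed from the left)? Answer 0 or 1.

step 0: ZZ:Z:ZZ:ZZ:ZZ:::Z:ZZZ:::
step 1: Z::Z:Z::Z::Z::Z:Z:ZZ::Z:
step 2: Z::Z:Z::Z::Z::Z:Z:Z:::Z:
step 3: Z::Z:Z::Z::Z::Z:Z:Z:Z:Z:
step 4: Z::Z:Z::Z::Z::Z:Z:Z:Z:Z:

1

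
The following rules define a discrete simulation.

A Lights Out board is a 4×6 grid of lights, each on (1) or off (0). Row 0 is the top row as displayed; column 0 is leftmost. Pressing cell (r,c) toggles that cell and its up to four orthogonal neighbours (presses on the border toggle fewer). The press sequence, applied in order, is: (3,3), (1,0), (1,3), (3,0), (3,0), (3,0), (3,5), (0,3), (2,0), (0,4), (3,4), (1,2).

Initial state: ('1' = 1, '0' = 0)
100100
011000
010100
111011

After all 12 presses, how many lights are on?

t=0: 100100
011000
010100
111011
t=1: 100100
011000
010000
110101
t=2: 000100
101000
110000
110101
t=3: 000000
100110
110100
110101
t=4: 000000
100110
010100
000101
t=5: 000000
100110
110100
110101
t=6: 000000
100110
010100
000101
t=7: 000000
100110
010101
000110
t=8: 001110
100010
010101
000110
t=9: 001110
000010
100101
100110
t=10: 001001
000000
100101
100110
t=11: 001001
000000
100111
100001
t=12: 000001
011100
101111
100001

11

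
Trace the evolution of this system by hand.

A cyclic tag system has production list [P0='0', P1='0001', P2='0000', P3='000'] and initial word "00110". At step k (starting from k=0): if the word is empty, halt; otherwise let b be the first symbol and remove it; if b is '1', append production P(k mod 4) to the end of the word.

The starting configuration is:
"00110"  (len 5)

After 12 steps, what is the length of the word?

0

gen 0: "00110"  (len 5)
gen 1: "0110"  (len 4)
gen 2: "110"  (len 3)
gen 3: "100000"  (len 6)
gen 4: "00000000"  (len 8)
gen 5: "0000000"  (len 7)
gen 6: "000000"  (len 6)
gen 7: "00000"  (len 5)
gen 8: "0000"  (len 4)
gen 9: "000"  (len 3)
gen 10: "00"  (len 2)
gen 11: "0"  (len 1)
gen 12: (halted — word empty)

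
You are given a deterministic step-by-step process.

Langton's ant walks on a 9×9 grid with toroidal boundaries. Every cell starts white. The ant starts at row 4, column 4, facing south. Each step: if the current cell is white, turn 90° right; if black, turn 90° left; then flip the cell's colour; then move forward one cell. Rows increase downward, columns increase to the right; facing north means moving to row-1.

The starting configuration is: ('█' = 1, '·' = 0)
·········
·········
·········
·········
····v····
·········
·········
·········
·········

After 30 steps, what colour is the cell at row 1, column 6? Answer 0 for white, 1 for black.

1

t=0: ·········
·········
·········
·········
····v····
·········
·········
·········
·········
t=1: ·········
·········
·········
·········
···<█····
·········
·········
·········
·········
t=2: ·········
·········
·········
···^·····
···██····
·········
·········
·········
·········
t=3: ·········
·········
·········
···█>····
···██····
·········
·········
·········
·········
t=4: ·········
·········
·········
···██····
···█v····
·········
·········
·········
·········
t=5: ·········
·········
·········
···██····
···█·>···
·········
·········
·········
·········
t=6: ·········
·········
·········
···██····
···█·█···
·····v···
·········
·········
·········
t=7: ·········
·········
·········
···██····
···█·█···
····<█···
·········
·········
·········
t=8: ·········
·········
·········
···██····
···█^█···
····██···
·········
·········
·········
t=9: ·········
·········
·········
···██····
···██>···
····██···
·········
·········
·········
t=10: ·········
·········
·········
···██^···
···██····
····██···
·········
·········
·········
t=11: ·········
·········
·········
···███>··
···██····
····██···
·········
·········
·········
t=12: ·········
·········
·········
···████··
···██·v··
····██···
·········
·········
·········
t=13: ·········
·········
·········
···████··
···██<█··
····██···
·········
·········
·········
t=14: ·········
·········
·········
···██^█··
···████··
····██···
·········
·········
·········
t=15: ·········
·········
·········
···█<·█··
···████··
····██···
·········
·········
·········
t=16: ·········
·········
·········
···█··█··
···█v██··
····██···
·········
·········
·········
t=17: ·········
·········
·········
···█··█··
···█·>█··
····██···
·········
·········
·········
t=18: ·········
·········
·········
···█·^█··
···█··█··
····██···
·········
·········
·········
t=19: ·········
·········
·········
···█·█>··
···█··█··
····██···
·········
·········
·········
t=20: ·········
·········
······^··
···█·█···
···█··█··
····██···
·········
·········
·········
t=21: ·········
·········
······█>·
···█·█···
···█··█··
····██···
·········
·········
·········
t=22: ·········
·········
······██·
···█·█·v·
···█··█··
····██···
·········
·········
·········
t=23: ·········
·········
······██·
···█·█<█·
···█··█··
····██···
·········
·········
·········
t=24: ·········
·········
······^█·
···█·███·
···█··█··
····██···
·········
·········
·········
t=25: ·········
·········
·····<·█·
···█·███·
···█··█··
····██···
·········
·········
·········
t=26: ·········
·····^···
·····█·█·
···█·███·
···█··█··
····██···
·········
·········
·········
t=27: ·········
·····█>··
·····█·█·
···█·███·
···█··█··
····██···
·········
·········
·········
t=28: ·········
·····██··
·····█v█·
···█·███·
···█··█··
····██···
·········
·········
·········
t=29: ·········
·····██··
·····<██·
···█·███·
···█··█··
····██···
·········
·········
·········
t=30: ·········
·····██··
······██·
···█·v██·
···█··█··
····██···
·········
·········
·········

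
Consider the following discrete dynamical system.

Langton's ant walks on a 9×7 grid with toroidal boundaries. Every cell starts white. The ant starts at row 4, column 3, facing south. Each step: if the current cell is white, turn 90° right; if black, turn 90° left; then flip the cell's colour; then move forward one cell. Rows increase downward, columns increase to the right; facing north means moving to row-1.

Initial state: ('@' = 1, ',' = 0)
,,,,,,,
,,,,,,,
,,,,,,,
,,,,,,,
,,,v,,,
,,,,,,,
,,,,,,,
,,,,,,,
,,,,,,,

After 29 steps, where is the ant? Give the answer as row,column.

gen 0: ,,,,,,,
,,,,,,,
,,,,,,,
,,,,,,,
,,,v,,,
,,,,,,,
,,,,,,,
,,,,,,,
,,,,,,,
gen 1: ,,,,,,,
,,,,,,,
,,,,,,,
,,,,,,,
,,<@,,,
,,,,,,,
,,,,,,,
,,,,,,,
,,,,,,,
gen 2: ,,,,,,,
,,,,,,,
,,,,,,,
,,^,,,,
,,@@,,,
,,,,,,,
,,,,,,,
,,,,,,,
,,,,,,,
gen 3: ,,,,,,,
,,,,,,,
,,,,,,,
,,@>,,,
,,@@,,,
,,,,,,,
,,,,,,,
,,,,,,,
,,,,,,,
gen 4: ,,,,,,,
,,,,,,,
,,,,,,,
,,@@,,,
,,@v,,,
,,,,,,,
,,,,,,,
,,,,,,,
,,,,,,,
gen 5: ,,,,,,,
,,,,,,,
,,,,,,,
,,@@,,,
,,@,>,,
,,,,,,,
,,,,,,,
,,,,,,,
,,,,,,,
gen 6: ,,,,,,,
,,,,,,,
,,,,,,,
,,@@,,,
,,@,@,,
,,,,v,,
,,,,,,,
,,,,,,,
,,,,,,,
gen 7: ,,,,,,,
,,,,,,,
,,,,,,,
,,@@,,,
,,@,@,,
,,,<@,,
,,,,,,,
,,,,,,,
,,,,,,,
gen 8: ,,,,,,,
,,,,,,,
,,,,,,,
,,@@,,,
,,@^@,,
,,,@@,,
,,,,,,,
,,,,,,,
,,,,,,,
gen 9: ,,,,,,,
,,,,,,,
,,,,,,,
,,@@,,,
,,@@>,,
,,,@@,,
,,,,,,,
,,,,,,,
,,,,,,,
gen 10: ,,,,,,,
,,,,,,,
,,,,,,,
,,@@^,,
,,@@,,,
,,,@@,,
,,,,,,,
,,,,,,,
,,,,,,,
gen 11: ,,,,,,,
,,,,,,,
,,,,,,,
,,@@@>,
,,@@,,,
,,,@@,,
,,,,,,,
,,,,,,,
,,,,,,,
gen 12: ,,,,,,,
,,,,,,,
,,,,,,,
,,@@@@,
,,@@,v,
,,,@@,,
,,,,,,,
,,,,,,,
,,,,,,,
gen 13: ,,,,,,,
,,,,,,,
,,,,,,,
,,@@@@,
,,@@<@,
,,,@@,,
,,,,,,,
,,,,,,,
,,,,,,,
gen 14: ,,,,,,,
,,,,,,,
,,,,,,,
,,@@^@,
,,@@@@,
,,,@@,,
,,,,,,,
,,,,,,,
,,,,,,,
gen 15: ,,,,,,,
,,,,,,,
,,,,,,,
,,@<,@,
,,@@@@,
,,,@@,,
,,,,,,,
,,,,,,,
,,,,,,,
gen 16: ,,,,,,,
,,,,,,,
,,,,,,,
,,@,,@,
,,@v@@,
,,,@@,,
,,,,,,,
,,,,,,,
,,,,,,,
gen 17: ,,,,,,,
,,,,,,,
,,,,,,,
,,@,,@,
,,@,>@,
,,,@@,,
,,,,,,,
,,,,,,,
,,,,,,,
gen 18: ,,,,,,,
,,,,,,,
,,,,,,,
,,@,^@,
,,@,,@,
,,,@@,,
,,,,,,,
,,,,,,,
,,,,,,,
gen 19: ,,,,,,,
,,,,,,,
,,,,,,,
,,@,@>,
,,@,,@,
,,,@@,,
,,,,,,,
,,,,,,,
,,,,,,,
gen 20: ,,,,,,,
,,,,,,,
,,,,,^,
,,@,@,,
,,@,,@,
,,,@@,,
,,,,,,,
,,,,,,,
,,,,,,,
gen 21: ,,,,,,,
,,,,,,,
,,,,,@>
,,@,@,,
,,@,,@,
,,,@@,,
,,,,,,,
,,,,,,,
,,,,,,,
gen 22: ,,,,,,,
,,,,,,,
,,,,,@@
,,@,@,v
,,@,,@,
,,,@@,,
,,,,,,,
,,,,,,,
,,,,,,,
gen 23: ,,,,,,,
,,,,,,,
,,,,,@@
,,@,@<@
,,@,,@,
,,,@@,,
,,,,,,,
,,,,,,,
,,,,,,,
gen 24: ,,,,,,,
,,,,,,,
,,,,,^@
,,@,@@@
,,@,,@,
,,,@@,,
,,,,,,,
,,,,,,,
,,,,,,,
gen 25: ,,,,,,,
,,,,,,,
,,,,<,@
,,@,@@@
,,@,,@,
,,,@@,,
,,,,,,,
,,,,,,,
,,,,,,,
gen 26: ,,,,,,,
,,,,^,,
,,,,@,@
,,@,@@@
,,@,,@,
,,,@@,,
,,,,,,,
,,,,,,,
,,,,,,,
gen 27: ,,,,,,,
,,,,@>,
,,,,@,@
,,@,@@@
,,@,,@,
,,,@@,,
,,,,,,,
,,,,,,,
,,,,,,,
gen 28: ,,,,,,,
,,,,@@,
,,,,@v@
,,@,@@@
,,@,,@,
,,,@@,,
,,,,,,,
,,,,,,,
,,,,,,,
gen 29: ,,,,,,,
,,,,@@,
,,,,<@@
,,@,@@@
,,@,,@,
,,,@@,,
,,,,,,,
,,,,,,,
,,,,,,,

2,4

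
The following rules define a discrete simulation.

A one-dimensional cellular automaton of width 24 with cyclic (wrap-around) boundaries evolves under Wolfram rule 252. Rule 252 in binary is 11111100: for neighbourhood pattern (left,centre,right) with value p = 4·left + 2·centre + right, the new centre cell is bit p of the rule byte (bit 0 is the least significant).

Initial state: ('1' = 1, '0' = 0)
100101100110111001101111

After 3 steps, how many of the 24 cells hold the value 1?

0) 100101100110111001101111
1) 110111110111111101111111
2) 111111111111111111111111
3) 111111111111111111111111

24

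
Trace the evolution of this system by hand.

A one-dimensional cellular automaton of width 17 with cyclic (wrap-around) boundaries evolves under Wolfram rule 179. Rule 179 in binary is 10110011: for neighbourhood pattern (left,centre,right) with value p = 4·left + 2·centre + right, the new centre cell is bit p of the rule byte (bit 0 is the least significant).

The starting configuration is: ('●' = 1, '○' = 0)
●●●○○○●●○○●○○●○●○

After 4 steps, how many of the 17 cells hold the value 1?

8

gen 0: ●●●○○○●●○○●○○●○●○
gen 1: ○●○●●●○○●●○●●○●○●
gen 2: ●○●○●○●●○○●○○●○●○
gen 3: ○●○●○●○○●●○●●○●○●
gen 4: ●○●○●○●●○○●○○●○●○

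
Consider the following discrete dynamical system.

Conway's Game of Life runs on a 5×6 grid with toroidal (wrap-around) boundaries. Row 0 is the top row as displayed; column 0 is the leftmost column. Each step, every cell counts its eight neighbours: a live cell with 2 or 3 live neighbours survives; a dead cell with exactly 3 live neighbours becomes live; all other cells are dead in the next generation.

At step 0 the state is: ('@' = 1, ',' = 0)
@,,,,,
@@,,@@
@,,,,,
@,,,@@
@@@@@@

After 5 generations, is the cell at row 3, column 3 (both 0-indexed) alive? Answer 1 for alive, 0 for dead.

gen 0: @,,,,,
@@,,@@
@,,,,,
@,,,@@
@@@@@@
gen 1: ,,,,,,
,@,,,,
,,,,,,
,,@,,,
,,@@,,
gen 2: ,,@,,,
,,,,,,
,,,,,,
,,@@,,
,,@@,,
gen 3: ,,@@,,
,,,,,,
,,,,,,
,,@@,,
,@,,,,
gen 4: ,,@,,,
,,,,,,
,,,,,,
,,@,,,
,@,,,,
gen 5: ,,,,,,
,,,,,,
,,,,,,
,,,,,,
,@@,,,

0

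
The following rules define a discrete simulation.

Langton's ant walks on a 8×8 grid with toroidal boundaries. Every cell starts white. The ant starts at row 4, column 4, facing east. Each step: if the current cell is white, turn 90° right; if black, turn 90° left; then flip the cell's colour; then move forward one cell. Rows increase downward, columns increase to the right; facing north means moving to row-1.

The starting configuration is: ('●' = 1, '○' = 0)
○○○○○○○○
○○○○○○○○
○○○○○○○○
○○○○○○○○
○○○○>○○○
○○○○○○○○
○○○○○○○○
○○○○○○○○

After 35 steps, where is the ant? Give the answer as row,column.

0) ○○○○○○○○
○○○○○○○○
○○○○○○○○
○○○○○○○○
○○○○>○○○
○○○○○○○○
○○○○○○○○
○○○○○○○○
1) ○○○○○○○○
○○○○○○○○
○○○○○○○○
○○○○○○○○
○○○○●○○○
○○○○v○○○
○○○○○○○○
○○○○○○○○
2) ○○○○○○○○
○○○○○○○○
○○○○○○○○
○○○○○○○○
○○○○●○○○
○○○<●○○○
○○○○○○○○
○○○○○○○○
3) ○○○○○○○○
○○○○○○○○
○○○○○○○○
○○○○○○○○
○○○^●○○○
○○○●●○○○
○○○○○○○○
○○○○○○○○
4) ○○○○○○○○
○○○○○○○○
○○○○○○○○
○○○○○○○○
○○○●>○○○
○○○●●○○○
○○○○○○○○
○○○○○○○○
5) ○○○○○○○○
○○○○○○○○
○○○○○○○○
○○○○^○○○
○○○●○○○○
○○○●●○○○
○○○○○○○○
○○○○○○○○
6) ○○○○○○○○
○○○○○○○○
○○○○○○○○
○○○○●>○○
○○○●○○○○
○○○●●○○○
○○○○○○○○
○○○○○○○○
7) ○○○○○○○○
○○○○○○○○
○○○○○○○○
○○○○●●○○
○○○●○v○○
○○○●●○○○
○○○○○○○○
○○○○○○○○
8) ○○○○○○○○
○○○○○○○○
○○○○○○○○
○○○○●●○○
○○○●<●○○
○○○●●○○○
○○○○○○○○
○○○○○○○○
9) ○○○○○○○○
○○○○○○○○
○○○○○○○○
○○○○^●○○
○○○●●●○○
○○○●●○○○
○○○○○○○○
○○○○○○○○
10) ○○○○○○○○
○○○○○○○○
○○○○○○○○
○○○<○●○○
○○○●●●○○
○○○●●○○○
○○○○○○○○
○○○○○○○○
11) ○○○○○○○○
○○○○○○○○
○○○^○○○○
○○○●○●○○
○○○●●●○○
○○○●●○○○
○○○○○○○○
○○○○○○○○
12) ○○○○○○○○
○○○○○○○○
○○○●>○○○
○○○●○●○○
○○○●●●○○
○○○●●○○○
○○○○○○○○
○○○○○○○○
13) ○○○○○○○○
○○○○○○○○
○○○●●○○○
○○○●v●○○
○○○●●●○○
○○○●●○○○
○○○○○○○○
○○○○○○○○
14) ○○○○○○○○
○○○○○○○○
○○○●●○○○
○○○<●●○○
○○○●●●○○
○○○●●○○○
○○○○○○○○
○○○○○○○○
15) ○○○○○○○○
○○○○○○○○
○○○●●○○○
○○○○●●○○
○○○v●●○○
○○○●●○○○
○○○○○○○○
○○○○○○○○
16) ○○○○○○○○
○○○○○○○○
○○○●●○○○
○○○○●●○○
○○○○>●○○
○○○●●○○○
○○○○○○○○
○○○○○○○○
17) ○○○○○○○○
○○○○○○○○
○○○●●○○○
○○○○^●○○
○○○○○●○○
○○○●●○○○
○○○○○○○○
○○○○○○○○
18) ○○○○○○○○
○○○○○○○○
○○○●●○○○
○○○<○●○○
○○○○○●○○
○○○●●○○○
○○○○○○○○
○○○○○○○○
19) ○○○○○○○○
○○○○○○○○
○○○^●○○○
○○○●○●○○
○○○○○●○○
○○○●●○○○
○○○○○○○○
○○○○○○○○
20) ○○○○○○○○
○○○○○○○○
○○<○●○○○
○○○●○●○○
○○○○○●○○
○○○●●○○○
○○○○○○○○
○○○○○○○○
21) ○○○○○○○○
○○^○○○○○
○○●○●○○○
○○○●○●○○
○○○○○●○○
○○○●●○○○
○○○○○○○○
○○○○○○○○
22) ○○○○○○○○
○○●>○○○○
○○●○●○○○
○○○●○●○○
○○○○○●○○
○○○●●○○○
○○○○○○○○
○○○○○○○○
23) ○○○○○○○○
○○●●○○○○
○○●v●○○○
○○○●○●○○
○○○○○●○○
○○○●●○○○
○○○○○○○○
○○○○○○○○
24) ○○○○○○○○
○○●●○○○○
○○<●●○○○
○○○●○●○○
○○○○○●○○
○○○●●○○○
○○○○○○○○
○○○○○○○○
25) ○○○○○○○○
○○●●○○○○
○○○●●○○○
○○v●○●○○
○○○○○●○○
○○○●●○○○
○○○○○○○○
○○○○○○○○
26) ○○○○○○○○
○○●●○○○○
○○○●●○○○
○<●●○●○○
○○○○○●○○
○○○●●○○○
○○○○○○○○
○○○○○○○○
27) ○○○○○○○○
○○●●○○○○
○^○●●○○○
○●●●○●○○
○○○○○●○○
○○○●●○○○
○○○○○○○○
○○○○○○○○
28) ○○○○○○○○
○○●●○○○○
○●>●●○○○
○●●●○●○○
○○○○○●○○
○○○●●○○○
○○○○○○○○
○○○○○○○○
29) ○○○○○○○○
○○●●○○○○
○●●●●○○○
○●v●○●○○
○○○○○●○○
○○○●●○○○
○○○○○○○○
○○○○○○○○
30) ○○○○○○○○
○○●●○○○○
○●●●●○○○
○●○>○●○○
○○○○○●○○
○○○●●○○○
○○○○○○○○
○○○○○○○○
31) ○○○○○○○○
○○●●○○○○
○●●^●○○○
○●○○○●○○
○○○○○●○○
○○○●●○○○
○○○○○○○○
○○○○○○○○
32) ○○○○○○○○
○○●●○○○○
○●<○●○○○
○●○○○●○○
○○○○○●○○
○○○●●○○○
○○○○○○○○
○○○○○○○○
33) ○○○○○○○○
○○●●○○○○
○●○○●○○○
○●v○○●○○
○○○○○●○○
○○○●●○○○
○○○○○○○○
○○○○○○○○
34) ○○○○○○○○
○○●●○○○○
○●○○●○○○
○<●○○●○○
○○○○○●○○
○○○●●○○○
○○○○○○○○
○○○○○○○○
35) ○○○○○○○○
○○●●○○○○
○●○○●○○○
○○●○○●○○
○v○○○●○○
○○○●●○○○
○○○○○○○○
○○○○○○○○

4,1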